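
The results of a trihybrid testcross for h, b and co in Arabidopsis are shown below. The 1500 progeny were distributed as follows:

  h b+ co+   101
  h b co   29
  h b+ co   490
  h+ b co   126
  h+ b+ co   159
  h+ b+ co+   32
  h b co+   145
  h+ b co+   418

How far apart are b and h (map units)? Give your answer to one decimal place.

24.3 map units

The two most frequent reciprocal classes, h+ b co+ and h b+ co, are the parental types, so the F1 was h+ b co+ / h b+ co.
The two rarest classes, h+ b+ co+ and h b co, are the double crossovers. Comparing them with the parentals, only the b allele has switched, so b is the middle locus and the order is co – b – h.
Crossovers in the b–h interval produce the single-crossover classes h b co+ and h+ b+ co (145 + 159 = 304) plus the double crossovers (61).
RF(b–h) = (304 + 61) / 1500 = 365/1500 = 0.2433 → 24.3 map units.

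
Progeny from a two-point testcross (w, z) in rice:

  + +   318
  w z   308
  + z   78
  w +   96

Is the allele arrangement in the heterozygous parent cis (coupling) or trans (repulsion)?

The two most frequent classes are + + (318) and w z (308); these are the parental (non-recombinant) types.
So the F1 carried + + on one chromosome and w z on the other — the recessive alleles are on the same chromosome (cis / coupling).

cis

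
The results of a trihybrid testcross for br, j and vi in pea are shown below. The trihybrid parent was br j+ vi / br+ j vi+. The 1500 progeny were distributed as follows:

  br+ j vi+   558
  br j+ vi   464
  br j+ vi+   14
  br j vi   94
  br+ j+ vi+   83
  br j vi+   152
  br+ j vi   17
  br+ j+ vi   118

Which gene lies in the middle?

vi

The two rarest classes, br j+ vi+ and br+ j vi, are the double crossovers. Comparing them with the parentals, only the vi allele has switched, so vi is the middle locus and the order is br – vi – j.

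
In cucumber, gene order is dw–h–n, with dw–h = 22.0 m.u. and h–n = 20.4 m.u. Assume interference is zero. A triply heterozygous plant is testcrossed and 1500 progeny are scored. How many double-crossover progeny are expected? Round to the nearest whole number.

67

Map distances give recombination frequencies of 0.220 and 0.204 for the two intervals.
With no interference, expected double-crossover frequency = 0.220 × 0.204 = 0.04488.
Expected number = 0.04488 × 1500 = 67.32 ≈ 67.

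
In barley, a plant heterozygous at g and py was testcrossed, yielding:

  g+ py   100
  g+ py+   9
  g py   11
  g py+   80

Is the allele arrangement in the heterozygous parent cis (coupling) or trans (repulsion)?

The two most frequent classes are g+ py (100) and g py+ (80); these are the parental (non-recombinant) types.
So the F1 carried g+ py on one chromosome and g py+ on the other — the recessive alleles are on opposite chromosomes (trans / repulsion).

trans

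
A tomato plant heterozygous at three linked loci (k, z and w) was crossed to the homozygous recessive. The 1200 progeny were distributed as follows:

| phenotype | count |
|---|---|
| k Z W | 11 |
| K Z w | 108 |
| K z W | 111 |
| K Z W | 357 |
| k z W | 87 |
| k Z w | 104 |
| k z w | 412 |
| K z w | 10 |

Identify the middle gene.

The two most frequent reciprocal classes, K Z W and k z w, are the parental types, so the F1 was K Z W / k z w.
The two rarest classes, k Z W and K z w, are the double crossovers. Comparing them with the parentals, only the k allele has switched, so k is the middle locus and the order is z – k – w.

k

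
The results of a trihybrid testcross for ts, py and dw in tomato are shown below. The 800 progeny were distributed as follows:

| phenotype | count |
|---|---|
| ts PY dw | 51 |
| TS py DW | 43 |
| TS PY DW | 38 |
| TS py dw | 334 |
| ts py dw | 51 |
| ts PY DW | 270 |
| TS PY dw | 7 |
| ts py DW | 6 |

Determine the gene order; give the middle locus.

The two most frequent reciprocal classes, ts PY DW and TS py dw, are the parental types, so the F1 was ts PY DW / TS py dw.
The two rarest classes, ts py DW and TS PY dw, are the double crossovers. Comparing them with the parentals, only the py allele has switched, so py is the middle locus and the order is ts – py – dw.

py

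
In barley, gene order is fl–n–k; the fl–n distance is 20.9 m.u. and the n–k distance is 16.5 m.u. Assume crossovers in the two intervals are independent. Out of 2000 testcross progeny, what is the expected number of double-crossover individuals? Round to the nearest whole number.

69

Map distances give recombination frequencies of 0.209 and 0.165 for the two intervals.
With no interference, expected double-crossover frequency = 0.209 × 0.165 = 0.03449.
Expected number = 0.03449 × 2000 = 68.97 ≈ 69.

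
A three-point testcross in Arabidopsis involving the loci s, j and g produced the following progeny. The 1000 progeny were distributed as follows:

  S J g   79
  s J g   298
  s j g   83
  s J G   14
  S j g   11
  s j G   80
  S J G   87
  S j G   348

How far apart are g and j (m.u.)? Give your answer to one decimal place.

19.5 m.u.

The two most frequent reciprocal classes, s J g and S j G, are the parental types, so the F1 was s J g / S j G.
The two rarest classes, s J G and S j g, are the double crossovers. Comparing them with the parentals, only the g allele has switched, so g is the middle locus and the order is j – g – s.
Crossovers in the j–g interval produce the single-crossover classes s j g and S J G (83 + 87 = 170) plus the double crossovers (25).
RF(j–g) = (170 + 25) / 1000 = 195/1000 = 0.1950 → 19.5 m.u.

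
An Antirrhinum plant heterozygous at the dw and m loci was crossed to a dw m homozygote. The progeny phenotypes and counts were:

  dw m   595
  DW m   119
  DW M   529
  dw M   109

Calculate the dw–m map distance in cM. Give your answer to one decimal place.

The two most frequent classes, DW M (529) and dw m (595), are the parental types, so the F1 was DW M / dw m.
The recombinant classes are DW m and dw M: 119 + 109 = 228.
Recombination frequency = 228/1352 = 0.1686 ≈ 16.9%, i.e. 16.9 cM.

16.9 cM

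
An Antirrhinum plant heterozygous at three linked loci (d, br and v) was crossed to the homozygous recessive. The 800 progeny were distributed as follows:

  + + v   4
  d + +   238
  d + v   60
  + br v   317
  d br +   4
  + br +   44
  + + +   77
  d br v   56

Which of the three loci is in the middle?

br

The two most frequent reciprocal classes, + br v and d + +, are the parental types, so the F1 was + br v / d + +.
The two rarest classes, + + v and d br +, are the double crossovers. Comparing them with the parentals, only the br allele has switched, so br is the middle locus and the order is d – br – v.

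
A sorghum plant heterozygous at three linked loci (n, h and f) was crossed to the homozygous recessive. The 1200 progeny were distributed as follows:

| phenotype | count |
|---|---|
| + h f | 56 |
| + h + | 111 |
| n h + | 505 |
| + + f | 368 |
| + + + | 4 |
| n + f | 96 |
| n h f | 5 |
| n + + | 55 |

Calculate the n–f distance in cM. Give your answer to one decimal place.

18.0 cM

The two most frequent reciprocal classes, + + f and n h +, are the parental types, so the F1 was + + f / n h +.
The two rarest classes, + + + and n h f, are the double crossovers. Comparing them with the parentals, only the f allele has switched, so f is the middle locus and the order is h – f – n.
Crossovers in the f–n interval produce the single-crossover classes n + f and + h + (96 + 111 = 207) plus the double crossovers (9).
RF(f–n) = (207 + 9) / 1200 = 216/1200 = 0.1800 → 18.0 cM.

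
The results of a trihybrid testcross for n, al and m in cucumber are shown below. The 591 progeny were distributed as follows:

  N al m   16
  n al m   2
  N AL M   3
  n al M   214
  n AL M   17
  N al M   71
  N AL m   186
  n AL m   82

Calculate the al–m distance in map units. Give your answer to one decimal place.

6.4 map units

The two most frequent reciprocal classes, n al M and N AL m, are the parental types, so the F1 was n al M / N AL m.
The two rarest classes, n al m and N AL M, are the double crossovers. Comparing them with the parentals, only the m allele has switched, so m is the middle locus and the order is n – m – al.
Crossovers in the m–al interval produce the single-crossover classes n AL M and N al m (17 + 16 = 33) plus the double crossovers (5).
RF(m–al) = (33 + 5) / 591 = 38/591 = 0.0643 → 6.4 map units.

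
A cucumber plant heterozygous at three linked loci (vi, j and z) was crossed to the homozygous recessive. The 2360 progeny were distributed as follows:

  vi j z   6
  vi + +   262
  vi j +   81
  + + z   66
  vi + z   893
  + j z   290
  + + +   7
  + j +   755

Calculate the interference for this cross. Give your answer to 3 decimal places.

The two most frequent reciprocal classes, + j + and vi + z, are the parental types, so the F1 was + j + / vi + z.
The two rarest classes, + + + and vi j z, are the double crossovers. Comparing them with the parentals, only the j allele has switched, so j is the middle locus and the order is vi – j – z.
vi–j: (147 + 13)/2360 = 0.0678; j–z: (552 + 13)/2360 = 0.2394.
Expected DCO frequency = 0.0678 × 0.2394 ≈ 0.01623; observed = 13/2360 ≈ 0.00551.
Coefficient of coincidence = 0.00551/0.01623 ≈ 0.339; interference = 1 − 0.339 = 0.661.

0.661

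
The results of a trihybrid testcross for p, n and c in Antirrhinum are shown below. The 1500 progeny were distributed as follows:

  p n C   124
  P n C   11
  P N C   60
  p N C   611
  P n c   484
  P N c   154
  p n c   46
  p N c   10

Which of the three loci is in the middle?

c

The two most frequent reciprocal classes, P n c and p N C, are the parental types, so the F1 was P n c / p N C.
The two rarest classes, P n C and p N c, are the double crossovers. Comparing them with the parentals, only the c allele has switched, so c is the middle locus and the order is p – c – n.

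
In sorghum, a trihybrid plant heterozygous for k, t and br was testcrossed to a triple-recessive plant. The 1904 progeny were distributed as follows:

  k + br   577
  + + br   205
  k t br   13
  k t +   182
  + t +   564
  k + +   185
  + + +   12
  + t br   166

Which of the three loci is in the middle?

t

The two most frequent reciprocal classes, + t + and k + br, are the parental types, so the F1 was + t + / k + br.
The two rarest classes, + + + and k t br, are the double crossovers. Comparing them with the parentals, only the t allele has switched, so t is the middle locus and the order is k – t – br.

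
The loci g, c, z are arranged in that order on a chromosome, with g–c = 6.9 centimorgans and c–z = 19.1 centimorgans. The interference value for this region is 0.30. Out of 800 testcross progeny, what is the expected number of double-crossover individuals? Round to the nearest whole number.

7

Map distances give recombination frequencies of 0.069 and 0.191 for the two intervals.
With interference 0.30 (so coincidence = 0.70), expected double-crossover frequency = 0.069 × 0.191 × 0.70 = 0.00923.
Expected number = 0.00923 × 800 = 7.38 ≈ 7.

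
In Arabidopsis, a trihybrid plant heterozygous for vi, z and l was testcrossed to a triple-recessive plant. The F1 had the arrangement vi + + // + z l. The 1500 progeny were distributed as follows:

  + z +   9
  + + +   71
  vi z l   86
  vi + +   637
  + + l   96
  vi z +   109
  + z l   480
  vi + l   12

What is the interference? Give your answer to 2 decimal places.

0.22

The two rarest classes, vi + l and + z +, are the double crossovers. Comparing them with the parentals, only the l allele has switched, so l is the middle locus and the order is vi – l – z.
vi–l: (157 + 21)/1500 = 0.1187; l–z: (205 + 21)/1500 = 0.1507.
Expected DCO frequency = 0.1187 × 0.1507 ≈ 0.01789; observed = 21/1500 ≈ 0.01400.
Coefficient of coincidence = 0.01400/0.01789 ≈ 0.78; interference = 1 − 0.78 = 0.22.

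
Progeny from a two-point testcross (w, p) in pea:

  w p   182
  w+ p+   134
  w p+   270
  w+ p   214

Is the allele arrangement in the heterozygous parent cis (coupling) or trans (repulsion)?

The two most frequent classes are w+ p (214) and w p+ (270); these are the parental (non-recombinant) types.
So the F1 carried w+ p on one chromosome and w p+ on the other — the recessive alleles are on opposite chromosomes (trans / repulsion).

trans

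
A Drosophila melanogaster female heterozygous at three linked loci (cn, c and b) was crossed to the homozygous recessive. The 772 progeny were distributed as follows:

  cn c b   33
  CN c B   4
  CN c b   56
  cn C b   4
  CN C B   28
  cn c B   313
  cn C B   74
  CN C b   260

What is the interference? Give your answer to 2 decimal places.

0.35

The two most frequent reciprocal classes, cn c B and CN C b, are the parental types, so the F1 was cn c B / CN C b.
The two rarest classes, CN c B and cn C b, are the double crossovers. Comparing them with the parentals, only the cn allele has switched, so cn is the middle locus and the order is c – cn – b.
c–cn: (130 + 8)/772 = 0.1788; cn–b: (61 + 8)/772 = 0.0894.
Expected DCO frequency = 0.1788 × 0.0894 ≈ 0.01598; observed = 8/772 ≈ 0.01036.
Coefficient of coincidence = 0.01036/0.01598 ≈ 0.65; interference = 1 − 0.65 = 0.35.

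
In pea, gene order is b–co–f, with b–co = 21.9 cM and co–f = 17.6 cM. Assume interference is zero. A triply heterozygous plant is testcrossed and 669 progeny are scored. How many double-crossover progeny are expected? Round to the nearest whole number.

Map distances give recombination frequencies of 0.219 and 0.176 for the two intervals.
With no interference, expected double-crossover frequency = 0.219 × 0.176 = 0.03854.
Expected number = 0.03854 × 669 = 25.79 ≈ 26.

26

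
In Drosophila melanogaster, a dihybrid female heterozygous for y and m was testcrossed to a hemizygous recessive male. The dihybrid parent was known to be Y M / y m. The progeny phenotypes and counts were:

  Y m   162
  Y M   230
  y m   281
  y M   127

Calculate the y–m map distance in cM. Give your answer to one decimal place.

The recombinant classes are Y m and y M: 162 + 127 = 289.
Recombination frequency = 289/800 = 0.3613 ≈ 36.1%, i.e. 36.1 cM.

36.1 cM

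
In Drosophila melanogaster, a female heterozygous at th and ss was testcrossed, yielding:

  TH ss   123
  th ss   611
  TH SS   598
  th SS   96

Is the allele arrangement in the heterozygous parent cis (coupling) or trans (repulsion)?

The two most frequent classes are TH SS (598) and th ss (611); these are the parental (non-recombinant) types.
So the F1 carried TH SS on one chromosome and th ss on the other — the recessive alleles are on the same chromosome (cis / coupling).

cis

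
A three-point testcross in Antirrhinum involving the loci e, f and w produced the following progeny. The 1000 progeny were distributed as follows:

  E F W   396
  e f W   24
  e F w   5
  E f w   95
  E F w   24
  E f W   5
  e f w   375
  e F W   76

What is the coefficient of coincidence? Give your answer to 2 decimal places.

0.95

The two most frequent reciprocal classes, e f w and E F W, are the parental types, so the F1 was e f w / E F W.
The two rarest classes, e F w and E f W, are the double crossovers. Comparing them with the parentals, only the f allele has switched, so f is the middle locus and the order is e – f – w.
e–f: (171 + 10)/1000 = 0.1810; f–w: (48 + 10)/1000 = 0.0580.
Expected DCO frequency = 0.1810 × 0.0580 ≈ 0.01050; observed = 10/1000 ≈ 0.01000.
Coefficient of coincidence = 0.01000/0.01050 ≈ 0.95.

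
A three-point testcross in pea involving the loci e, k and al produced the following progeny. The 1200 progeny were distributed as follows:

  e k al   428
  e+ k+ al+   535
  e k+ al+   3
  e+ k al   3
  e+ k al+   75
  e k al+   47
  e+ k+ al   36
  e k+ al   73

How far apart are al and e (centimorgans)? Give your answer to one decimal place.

7.4 centimorgans

The two most frequent reciprocal classes, e+ k+ al+ and e k al, are the parental types, so the F1 was e+ k+ al+ / e k al.
The two rarest classes, e k+ al+ and e+ k al, are the double crossovers. Comparing them with the parentals, only the e allele has switched, so e is the middle locus and the order is k – e – al.
Crossovers in the e–al interval produce the single-crossover classes e+ k+ al and e k al+ (36 + 47 = 83) plus the double crossovers (6).
RF(e–al) = (83 + 6) / 1200 = 89/1200 = 0.0742 → 7.4 centimorgans.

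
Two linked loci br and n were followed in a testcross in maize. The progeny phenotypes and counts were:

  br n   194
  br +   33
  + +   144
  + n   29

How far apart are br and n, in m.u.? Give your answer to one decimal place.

15.5 m.u.

The two most frequent classes, + + (144) and br n (194), are the parental types, so the F1 was + + / br n.
The recombinant classes are + n and br +: 29 + 33 = 62.
Recombination frequency = 62/400 = 0.1550 ≈ 15.5%, i.e. 15.5 m.u.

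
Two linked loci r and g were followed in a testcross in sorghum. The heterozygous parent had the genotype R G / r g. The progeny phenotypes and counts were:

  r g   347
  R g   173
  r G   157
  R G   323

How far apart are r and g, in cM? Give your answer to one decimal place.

33.0 cM

The recombinant classes are R g and r G: 173 + 157 = 330.
Recombination frequency = 330/1000 = 0.3300 ≈ 33.0%, i.e. 33.0 cM.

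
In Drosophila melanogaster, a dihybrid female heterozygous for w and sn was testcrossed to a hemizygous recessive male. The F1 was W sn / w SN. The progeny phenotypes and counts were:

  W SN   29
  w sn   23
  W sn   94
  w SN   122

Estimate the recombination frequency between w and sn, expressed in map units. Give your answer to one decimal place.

The recombinant classes are W SN and w sn: 29 + 23 = 52.
Recombination frequency = 52/268 = 0.1940 ≈ 19.4%, i.e. 19.4 map units.

19.4 map units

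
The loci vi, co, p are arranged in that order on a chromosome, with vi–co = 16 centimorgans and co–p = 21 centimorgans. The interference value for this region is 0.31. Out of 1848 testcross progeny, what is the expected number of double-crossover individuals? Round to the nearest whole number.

43

Map distances give recombination frequencies of 0.160 and 0.210 for the two intervals.
With interference 0.31 (so coincidence = 0.69), expected double-crossover frequency = 0.160 × 0.210 × 0.69 = 0.02318.
Expected number = 0.02318 × 1848 = 42.84 ≈ 43.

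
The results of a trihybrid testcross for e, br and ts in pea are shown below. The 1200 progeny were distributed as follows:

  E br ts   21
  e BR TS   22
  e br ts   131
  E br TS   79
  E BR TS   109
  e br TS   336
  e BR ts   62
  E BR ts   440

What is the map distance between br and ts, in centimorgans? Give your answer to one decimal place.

23.6 centimorgans

The two most frequent reciprocal classes, e br TS and E BR ts, are the parental types, so the F1 was e br TS / E BR ts.
The two rarest classes, e BR TS and E br ts, are the double crossovers. Comparing them with the parentals, only the br allele has switched, so br is the middle locus and the order is e – br – ts.
Crossovers in the br–ts interval produce the single-crossover classes e br ts and E BR TS (131 + 109 = 240) plus the double crossovers (43).
RF(br–ts) = (240 + 43) / 1200 = 283/1200 = 0.2358 → 23.6 centimorgans.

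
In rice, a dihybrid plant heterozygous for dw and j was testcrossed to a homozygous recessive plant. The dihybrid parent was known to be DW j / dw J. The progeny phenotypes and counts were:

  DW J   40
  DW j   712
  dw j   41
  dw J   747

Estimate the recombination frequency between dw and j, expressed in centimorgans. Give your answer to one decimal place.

The recombinant classes are DW J and dw j: 40 + 41 = 81.
Recombination frequency = 81/1540 = 0.0526 ≈ 5.3%, i.e. 5.3 centimorgans.

5.3 centimorgans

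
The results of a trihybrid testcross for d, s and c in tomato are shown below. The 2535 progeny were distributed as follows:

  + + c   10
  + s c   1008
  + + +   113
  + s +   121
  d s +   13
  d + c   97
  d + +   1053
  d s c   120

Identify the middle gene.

s

The two most frequent reciprocal classes, + s c and d + +, are the parental types, so the F1 was + s c / d + +.
The two rarest classes, + + c and d s +, are the double crossovers. Comparing them with the parentals, only the s allele has switched, so s is the middle locus and the order is d – s – c.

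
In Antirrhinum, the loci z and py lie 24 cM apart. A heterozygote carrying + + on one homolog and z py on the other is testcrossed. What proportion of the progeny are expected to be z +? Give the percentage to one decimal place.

A map distance of 24 cM corresponds to a recombination frequency of 0.240.
The F1 is + + / z py, so z + is a recombinant gamete class with expected frequency r/2 = 0.240/2 = 0.1200.
That is 0.1200 = 12.0% of the progeny.

12.0%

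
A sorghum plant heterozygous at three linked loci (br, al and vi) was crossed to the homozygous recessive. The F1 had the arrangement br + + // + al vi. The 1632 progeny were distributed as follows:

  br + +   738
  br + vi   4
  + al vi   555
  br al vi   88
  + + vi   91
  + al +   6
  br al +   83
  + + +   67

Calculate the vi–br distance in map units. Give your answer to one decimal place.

10.1 map units

The two rarest classes, br + vi and + al +, are the double crossovers. Comparing them with the parentals, only the vi allele has switched, so vi is the middle locus and the order is br – vi – al.
Crossovers in the br–vi interval produce the single-crossover classes + + + and br al vi (67 + 88 = 155) plus the double crossovers (10).
RF(br–vi) = (155 + 10) / 1632 = 165/1632 = 0.1011 → 10.1 map units.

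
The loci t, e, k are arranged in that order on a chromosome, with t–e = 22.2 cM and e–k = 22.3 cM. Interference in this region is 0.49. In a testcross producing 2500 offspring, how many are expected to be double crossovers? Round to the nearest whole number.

63

Map distances give recombination frequencies of 0.222 and 0.223 for the two intervals.
With interference 0.49 (so coincidence = 0.51), expected double-crossover frequency = 0.222 × 0.223 × 0.51 = 0.02525.
Expected number = 0.02525 × 2500 = 63.12 ≈ 63.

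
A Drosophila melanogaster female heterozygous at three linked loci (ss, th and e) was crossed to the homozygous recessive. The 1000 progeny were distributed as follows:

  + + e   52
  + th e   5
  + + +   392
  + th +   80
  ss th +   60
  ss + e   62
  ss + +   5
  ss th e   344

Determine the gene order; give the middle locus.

ss

The two most frequent reciprocal classes, ss th e and + + +, are the parental types, so the F1 was ss th e / + + +.
The two rarest classes, + th e and ss + +, are the double crossovers. Comparing them with the parentals, only the ss allele has switched, so ss is the middle locus and the order is th – ss – e.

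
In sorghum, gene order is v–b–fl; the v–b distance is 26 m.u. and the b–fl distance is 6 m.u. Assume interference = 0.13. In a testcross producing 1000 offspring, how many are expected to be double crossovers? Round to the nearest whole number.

Map distances give recombination frequencies of 0.260 and 0.060 for the two intervals.
With interference 0.13 (so coincidence = 0.87), expected double-crossover frequency = 0.260 × 0.060 × 0.87 = 0.01357.
Expected number = 0.01357 × 1000 = 13.57 ≈ 14.

14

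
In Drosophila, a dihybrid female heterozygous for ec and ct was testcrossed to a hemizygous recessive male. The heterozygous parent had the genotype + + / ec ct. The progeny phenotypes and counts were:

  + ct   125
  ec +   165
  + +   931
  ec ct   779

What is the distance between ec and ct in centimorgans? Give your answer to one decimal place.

The recombinant classes are + ct and ec +: 125 + 165 = 290.
Recombination frequency = 290/2000 = 0.1450 ≈ 14.5%, i.e. 14.5 centimorgans.

14.5 centimorgans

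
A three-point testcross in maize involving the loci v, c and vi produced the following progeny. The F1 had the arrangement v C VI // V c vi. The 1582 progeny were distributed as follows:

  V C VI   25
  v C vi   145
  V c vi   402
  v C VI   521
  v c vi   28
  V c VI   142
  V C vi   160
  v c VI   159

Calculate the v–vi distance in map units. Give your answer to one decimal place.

The two rarest classes, V C VI and v c vi, are the double crossovers. Comparing them with the parentals, only the v allele has switched, so v is the middle locus and the order is vi – v – c.
Crossovers in the vi–v interval produce the single-crossover classes v C vi and V c VI (145 + 142 = 287) plus the double crossovers (53).
RF(vi–v) = (287 + 53) / 1582 = 340/1582 = 0.2149 → 21.5 map units.

21.5 map units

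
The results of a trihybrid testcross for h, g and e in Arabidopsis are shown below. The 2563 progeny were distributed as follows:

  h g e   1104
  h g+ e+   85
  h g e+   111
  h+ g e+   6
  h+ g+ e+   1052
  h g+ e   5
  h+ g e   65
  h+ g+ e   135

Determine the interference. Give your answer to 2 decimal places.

The two most frequent reciprocal classes, h+ g+ e+ and h g e, are the parental types, so the F1 was h+ g+ e+ / h g e.
The two rarest classes, h+ g e+ and h g+ e, are the double crossovers. Comparing them with the parentals, only the g allele has switched, so g is the middle locus and the order is h – g – e.
h–g: (150 + 11)/2563 = 0.0628; g–e: (246 + 11)/2563 = 0.1003.
Expected DCO frequency = 0.0628 × 0.1003 ≈ 0.00630; observed = 11/2563 ≈ 0.00429.
Coefficient of coincidence = 0.00429/0.00630 ≈ 0.68; interference = 1 − 0.68 = 0.32.

0.32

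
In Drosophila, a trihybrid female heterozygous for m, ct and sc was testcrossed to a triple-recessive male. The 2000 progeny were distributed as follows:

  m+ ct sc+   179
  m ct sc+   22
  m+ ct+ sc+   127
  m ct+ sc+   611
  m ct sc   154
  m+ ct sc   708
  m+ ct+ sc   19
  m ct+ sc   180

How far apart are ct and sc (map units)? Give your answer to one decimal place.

20.0 map units

The two most frequent reciprocal classes, m+ ct sc and m ct+ sc+, are the parental types, so the F1 was m+ ct sc / m ct+ sc+.
The two rarest classes, m+ ct+ sc and m ct sc+, are the double crossovers. Comparing them with the parentals, only the ct allele has switched, so ct is the middle locus and the order is m – ct – sc.
Crossovers in the ct–sc interval produce the single-crossover classes m+ ct sc+ and m ct+ sc (179 + 180 = 359) plus the double crossovers (41).
RF(ct–sc) = (359 + 41) / 2000 = 400/2000 = 0.2000 → 20.0 map units.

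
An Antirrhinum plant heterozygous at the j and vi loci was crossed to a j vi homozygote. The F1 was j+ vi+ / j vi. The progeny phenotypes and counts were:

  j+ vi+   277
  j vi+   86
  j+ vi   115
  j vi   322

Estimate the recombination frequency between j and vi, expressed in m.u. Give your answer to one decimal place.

25.1 m.u.

The recombinant classes are j+ vi and j vi+: 115 + 86 = 201.
Recombination frequency = 201/800 = 0.2512 ≈ 25.1%, i.e. 25.1 m.u.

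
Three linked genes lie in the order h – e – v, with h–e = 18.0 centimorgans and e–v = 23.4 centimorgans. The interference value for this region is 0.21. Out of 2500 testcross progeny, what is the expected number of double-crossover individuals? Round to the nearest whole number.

Map distances give recombination frequencies of 0.180 and 0.234 for the two intervals.
With interference 0.21 (so coincidence = 0.79), expected double-crossover frequency = 0.180 × 0.234 × 0.79 = 0.03327.
Expected number = 0.03327 × 2500 = 83.19 ≈ 83.

83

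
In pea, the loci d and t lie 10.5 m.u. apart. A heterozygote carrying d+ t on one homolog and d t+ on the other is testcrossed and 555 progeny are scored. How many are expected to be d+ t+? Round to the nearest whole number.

A map distance of 10.5 m.u. corresponds to a recombination frequency of 0.105.
The F1 is d+ t / d t+, so d+ t+ is a recombinant gamete class with expected frequency r/2 = 0.105/2 = 0.0525.
Expected number = 0.0525 × 555 = 29.14 ≈ 29.

29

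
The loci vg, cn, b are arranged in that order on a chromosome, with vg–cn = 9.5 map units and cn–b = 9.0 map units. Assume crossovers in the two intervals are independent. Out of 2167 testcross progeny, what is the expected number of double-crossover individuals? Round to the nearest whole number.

19

Map distances give recombination frequencies of 0.095 and 0.090 for the two intervals.
With no interference, expected double-crossover frequency = 0.095 × 0.090 = 0.00855.
Expected number = 0.00855 × 2167 = 18.53 ≈ 19.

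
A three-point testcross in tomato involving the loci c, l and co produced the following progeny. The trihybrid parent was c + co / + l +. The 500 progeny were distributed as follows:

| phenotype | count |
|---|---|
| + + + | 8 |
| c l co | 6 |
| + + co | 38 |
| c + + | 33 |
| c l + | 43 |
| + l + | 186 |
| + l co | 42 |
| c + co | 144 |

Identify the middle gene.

The two rarest classes, c l co and + + +, are the double crossovers. Comparing them with the parentals, only the l allele has switched, so l is the middle locus and the order is c – l – co.

l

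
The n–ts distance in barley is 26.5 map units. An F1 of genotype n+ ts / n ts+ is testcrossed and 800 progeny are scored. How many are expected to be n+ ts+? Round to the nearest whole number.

106

A map distance of 26.5 map units corresponds to a recombination frequency of 0.265.
The F1 is n+ ts / n ts+, so n+ ts+ is a recombinant gamete class with expected frequency r/2 = 0.265/2 = 0.1325.
Expected number = 0.1325 × 800 = 106.00 ≈ 106.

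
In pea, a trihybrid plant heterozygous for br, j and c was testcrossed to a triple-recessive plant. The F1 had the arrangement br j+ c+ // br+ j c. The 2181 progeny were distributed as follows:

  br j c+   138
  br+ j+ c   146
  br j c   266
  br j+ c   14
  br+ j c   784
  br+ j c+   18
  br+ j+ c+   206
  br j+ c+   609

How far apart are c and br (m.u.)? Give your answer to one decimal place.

23.1 m.u.

The two rarest classes, br j+ c and br+ j c+, are the double crossovers. Comparing them with the parentals, only the c allele has switched, so c is the middle locus and the order is br – c – j.
Crossovers in the br–c interval produce the single-crossover classes br+ j+ c+ and br j c (206 + 266 = 472) plus the double crossovers (32).
RF(br–c) = (472 + 32) / 2181 = 504/2181 = 0.2311 → 23.1 m.u.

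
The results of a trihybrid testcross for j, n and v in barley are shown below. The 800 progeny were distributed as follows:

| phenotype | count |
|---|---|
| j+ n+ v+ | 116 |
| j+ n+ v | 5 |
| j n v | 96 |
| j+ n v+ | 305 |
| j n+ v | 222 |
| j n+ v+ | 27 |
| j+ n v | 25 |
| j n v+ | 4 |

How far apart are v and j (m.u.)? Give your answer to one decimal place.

The two most frequent reciprocal classes, j n+ v and j+ n v+, are the parental types, so the F1 was j n+ v / j+ n v+.
The two rarest classes, j+ n+ v and j n v+, are the double crossovers. Comparing them with the parentals, only the j allele has switched, so j is the middle locus and the order is n – j – v.
Crossovers in the j–v interval produce the single-crossover classes j n+ v+ and j+ n v (27 + 25 = 52) plus the double crossovers (9).
RF(j–v) = (52 + 9) / 800 = 61/800 = 0.0762 → 7.6 m.u.

7.6 m.u.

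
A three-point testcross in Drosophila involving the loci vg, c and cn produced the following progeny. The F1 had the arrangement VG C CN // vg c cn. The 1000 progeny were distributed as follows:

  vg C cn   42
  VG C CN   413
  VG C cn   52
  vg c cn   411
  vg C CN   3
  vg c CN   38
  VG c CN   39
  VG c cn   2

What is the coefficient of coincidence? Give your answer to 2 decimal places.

The two rarest classes, vg C CN and VG c cn, are the double crossovers. Comparing them with the parentals, only the vg allele has switched, so vg is the middle locus and the order is c – vg – cn.
c–vg: (81 + 5)/1000 = 0.0860; vg–cn: (90 + 5)/1000 = 0.0950.
Expected DCO frequency = 0.0860 × 0.0950 ≈ 0.00817; observed = 5/1000 ≈ 0.00500.
Coefficient of coincidence = 0.00500/0.00817 ≈ 0.61.

0.61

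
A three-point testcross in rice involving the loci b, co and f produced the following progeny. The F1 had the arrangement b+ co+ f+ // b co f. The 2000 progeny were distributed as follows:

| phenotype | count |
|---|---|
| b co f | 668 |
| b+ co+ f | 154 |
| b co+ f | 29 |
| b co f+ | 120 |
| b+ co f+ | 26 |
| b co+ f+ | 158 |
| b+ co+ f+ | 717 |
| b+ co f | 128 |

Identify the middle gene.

co

The two rarest classes, b+ co f+ and b co+ f, are the double crossovers. Comparing them with the parentals, only the co allele has switched, so co is the middle locus and the order is f – co – b.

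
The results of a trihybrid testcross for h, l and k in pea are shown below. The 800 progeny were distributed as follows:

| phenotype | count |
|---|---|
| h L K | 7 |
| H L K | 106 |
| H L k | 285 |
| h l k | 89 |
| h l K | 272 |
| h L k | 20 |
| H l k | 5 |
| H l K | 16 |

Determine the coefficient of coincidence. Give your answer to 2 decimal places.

0.97

The two most frequent reciprocal classes, h l K and H L k, are the parental types, so the F1 was h l K / H L k.
The two rarest classes, h L K and H l k, are the double crossovers. Comparing them with the parentals, only the l allele has switched, so l is the middle locus and the order is k – l – h.
k–l: (195 + 12)/800 = 0.2587; l–h: (36 + 12)/800 = 0.0600.
Expected DCO frequency = 0.2587 × 0.0600 ≈ 0.01552; observed = 12/800 ≈ 0.01500.
Coefficient of coincidence = 0.01500/0.01552 ≈ 0.97.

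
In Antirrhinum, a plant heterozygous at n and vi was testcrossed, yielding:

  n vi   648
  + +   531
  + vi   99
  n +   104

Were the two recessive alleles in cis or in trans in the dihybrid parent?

The two most frequent classes are + + (531) and n vi (648); these are the parental (non-recombinant) types.
So the F1 carried + + on one chromosome and n vi on the other — the recessive alleles are on the same chromosome (cis / coupling).

cis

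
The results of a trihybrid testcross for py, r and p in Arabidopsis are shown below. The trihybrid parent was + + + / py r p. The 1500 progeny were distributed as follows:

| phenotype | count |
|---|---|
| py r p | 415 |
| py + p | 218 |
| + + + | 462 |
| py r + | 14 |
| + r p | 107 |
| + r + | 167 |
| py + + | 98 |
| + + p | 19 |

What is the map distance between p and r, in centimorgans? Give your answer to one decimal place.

27.9 centimorgans

The two rarest classes, + + p and py r +, are the double crossovers. Comparing them with the parentals, only the p allele has switched, so p is the middle locus and the order is r – p – py.
Crossovers in the r–p interval produce the single-crossover classes + r + and py + p (167 + 218 = 385) plus the double crossovers (33).
RF(r–p) = (385 + 33) / 1500 = 418/1500 = 0.2787 → 27.9 centimorgans.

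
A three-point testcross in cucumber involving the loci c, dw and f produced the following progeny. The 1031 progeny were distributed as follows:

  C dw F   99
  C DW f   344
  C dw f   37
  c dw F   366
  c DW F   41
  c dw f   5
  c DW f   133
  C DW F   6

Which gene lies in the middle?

The two most frequent reciprocal classes, c dw F and C DW f, are the parental types, so the F1 was c dw F / C DW f.
The two rarest classes, c dw f and C DW F, are the double crossovers. Comparing them with the parentals, only the f allele has switched, so f is the middle locus and the order is c – f – dw.

f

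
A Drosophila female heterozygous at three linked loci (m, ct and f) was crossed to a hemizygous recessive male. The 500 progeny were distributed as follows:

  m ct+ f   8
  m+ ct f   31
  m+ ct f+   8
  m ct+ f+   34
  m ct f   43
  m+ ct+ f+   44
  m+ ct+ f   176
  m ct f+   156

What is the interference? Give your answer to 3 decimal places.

The two most frequent reciprocal classes, m ct f+ and m+ ct+ f, are the parental types, so the F1 was m ct f+ / m+ ct+ f.
The two rarest classes, m+ ct f+ and m ct+ f, are the double crossovers. Comparing them with the parentals, only the m allele has switched, so m is the middle locus and the order is ct – m – f.
ct–m: (65 + 16)/500 = 0.1620; m–f: (87 + 16)/500 = 0.2060.
Expected DCO frequency = 0.1620 × 0.2060 ≈ 0.03337; observed = 16/500 ≈ 0.03200.
Coefficient of coincidence = 0.03200/0.03337 ≈ 0.959; interference = 1 − 0.959 = 0.041.

0.041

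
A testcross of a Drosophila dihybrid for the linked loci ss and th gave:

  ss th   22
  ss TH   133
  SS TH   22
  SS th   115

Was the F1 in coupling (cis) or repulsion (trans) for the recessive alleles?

The two most frequent classes are SS th (115) and ss TH (133); these are the parental (non-recombinant) types.
So the F1 carried SS th on one chromosome and ss TH on the other — the recessive alleles are on opposite chromosomes (trans / repulsion).

trans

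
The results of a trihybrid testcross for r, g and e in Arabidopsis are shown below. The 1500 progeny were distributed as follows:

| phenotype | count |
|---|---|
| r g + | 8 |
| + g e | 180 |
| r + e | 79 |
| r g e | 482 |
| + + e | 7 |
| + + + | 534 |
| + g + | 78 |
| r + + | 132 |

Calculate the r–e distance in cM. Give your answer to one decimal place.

21.8 cM

The two most frequent reciprocal classes, r g e and + + +, are the parental types, so the F1 was r g e / + + +.
The two rarest classes, r g + and + + e, are the double crossovers. Comparing them with the parentals, only the e allele has switched, so e is the middle locus and the order is r – e – g.
Crossovers in the r–e interval produce the single-crossover classes + g e and r + + (180 + 132 = 312) plus the double crossovers (15).
RF(r–e) = (312 + 15) / 1500 = 327/1500 = 0.2180 → 21.8 cM.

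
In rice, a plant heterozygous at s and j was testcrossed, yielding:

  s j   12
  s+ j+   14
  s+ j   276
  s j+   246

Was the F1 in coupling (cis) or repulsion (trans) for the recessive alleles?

trans

The two most frequent classes are s+ j (276) and s j+ (246); these are the parental (non-recombinant) types.
So the F1 carried s+ j on one chromosome and s j+ on the other — the recessive alleles are on opposite chromosomes (trans / repulsion).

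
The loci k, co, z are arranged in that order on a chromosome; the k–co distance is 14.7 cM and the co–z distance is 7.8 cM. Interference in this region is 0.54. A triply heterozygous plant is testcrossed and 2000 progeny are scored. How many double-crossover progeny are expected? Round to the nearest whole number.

Map distances give recombination frequencies of 0.147 and 0.078 for the two intervals.
With interference 0.54 (so coincidence = 0.46), expected double-crossover frequency = 0.147 × 0.078 × 0.46 = 0.00527.
Expected number = 0.00527 × 2000 = 10.55 ≈ 11.

11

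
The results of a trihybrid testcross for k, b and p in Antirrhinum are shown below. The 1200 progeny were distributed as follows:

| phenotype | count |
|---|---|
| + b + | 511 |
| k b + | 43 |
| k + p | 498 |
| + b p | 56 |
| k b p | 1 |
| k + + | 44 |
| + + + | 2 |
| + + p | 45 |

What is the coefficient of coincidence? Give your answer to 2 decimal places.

0.38

The two most frequent reciprocal classes, + b + and k + p, are the parental types, so the F1 was + b + / k + p.
The two rarest classes, + + + and k b p, are the double crossovers. Comparing them with the parentals, only the b allele has switched, so b is the middle locus and the order is p – b – k.
p–b: (100 + 3)/1200 = 0.0858; b–k: (88 + 3)/1200 = 0.0758.
Expected DCO frequency = 0.0858 × 0.0758 ≈ 0.00650; observed = 3/1200 ≈ 0.00250.
Coefficient of coincidence = 0.00250/0.00650 ≈ 0.38.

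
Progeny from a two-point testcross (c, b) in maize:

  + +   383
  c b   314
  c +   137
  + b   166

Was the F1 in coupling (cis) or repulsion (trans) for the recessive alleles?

cis

The two most frequent classes are + + (383) and c b (314); these are the parental (non-recombinant) types.
So the F1 carried + + on one chromosome and c b on the other — the recessive alleles are on the same chromosome (cis / coupling).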